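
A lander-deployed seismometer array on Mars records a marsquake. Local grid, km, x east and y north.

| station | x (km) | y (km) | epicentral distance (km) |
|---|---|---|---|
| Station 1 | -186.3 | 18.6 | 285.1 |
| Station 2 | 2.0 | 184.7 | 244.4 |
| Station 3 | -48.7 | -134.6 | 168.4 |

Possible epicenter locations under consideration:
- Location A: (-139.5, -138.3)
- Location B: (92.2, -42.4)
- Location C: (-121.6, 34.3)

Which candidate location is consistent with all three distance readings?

For each candidate, compare |candidate − station| to the reported distance:
Location A: residuals Station 1 121.4, Station 2 108.2, Station 3 77.5 → max 121.4 km
Location B: residuals Station 1 0.0, Station 2 0.0, Station 3 0.0 → max 0.0 km
Location C: residuals Station 1 218.5, Station 2 49.7, Station 3 15.6 → max 218.5 km
Only Location B has all residuals ≈ 0.

Location B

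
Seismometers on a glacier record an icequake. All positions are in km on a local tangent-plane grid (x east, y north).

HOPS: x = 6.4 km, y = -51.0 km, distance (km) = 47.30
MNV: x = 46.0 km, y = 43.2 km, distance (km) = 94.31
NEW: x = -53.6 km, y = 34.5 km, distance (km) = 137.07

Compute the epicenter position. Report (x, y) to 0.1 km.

(53.7, -50.8)

Circle about each station: (x − 6.4)² + (y + 51.0)² = 47.30²; (x − 46.0)² + (y − 43.2)² = 94.31²; (x + 53.6)² + (y − 34.5)² = 137.07².
Subtracting the HOPS equation from the MNV and NEW equations removes the quadratic terms:
79.2 x + 188.4 y = -5316.81
-120.0 x + 171.0 y = -15129.64
Solving the 2×2 system: x ≈ 53.7, y ≈ -50.8 km.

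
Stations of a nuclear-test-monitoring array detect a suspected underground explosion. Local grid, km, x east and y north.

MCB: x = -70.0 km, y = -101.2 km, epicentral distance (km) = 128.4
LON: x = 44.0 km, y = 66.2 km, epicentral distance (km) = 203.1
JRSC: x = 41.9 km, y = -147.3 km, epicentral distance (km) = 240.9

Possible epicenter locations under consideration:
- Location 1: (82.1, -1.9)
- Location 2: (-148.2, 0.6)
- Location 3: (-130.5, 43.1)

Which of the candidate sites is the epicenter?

Location 2

For each candidate, compare |candidate − station| to the reported distance:
Location 1: residuals MCB 53.2, LON 125.1, JRSC 90.0 → max 125.1 km
Location 2: residuals MCB 0.0, LON 0.0, JRSC 0.0 → max 0.0 km
Location 3: residuals MCB 28.1, LON 27.1, JRSC 16.0 → max 28.1 km
Only Location 2 has all residuals ≈ 0.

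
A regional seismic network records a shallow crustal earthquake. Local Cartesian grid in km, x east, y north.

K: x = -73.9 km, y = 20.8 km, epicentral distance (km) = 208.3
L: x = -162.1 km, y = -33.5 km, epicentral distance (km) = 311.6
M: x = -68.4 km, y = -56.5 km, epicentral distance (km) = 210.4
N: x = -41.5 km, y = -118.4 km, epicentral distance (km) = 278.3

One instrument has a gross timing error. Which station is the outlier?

M

Solve using three stations at a time. Using K, L, N (subtract circle equations pairwise → linear system) gives (x, y) ≈ (112.8, 113.2).
Distances from that point to each station vs reported:
  K: calculated 208.4 vs reported 208.3 → residual 0.1 km
  L: calculated 311.6 vs reported 311.6 → residual 0.0 km
  M: calculated 248.3 vs reported 210.4 → residual 37.9 km
  N: calculated 278.3 vs reported 278.3 → residual 0.0 km
K, L, N are mutually consistent (residuals ≈ 0); M is off by 37.9 km.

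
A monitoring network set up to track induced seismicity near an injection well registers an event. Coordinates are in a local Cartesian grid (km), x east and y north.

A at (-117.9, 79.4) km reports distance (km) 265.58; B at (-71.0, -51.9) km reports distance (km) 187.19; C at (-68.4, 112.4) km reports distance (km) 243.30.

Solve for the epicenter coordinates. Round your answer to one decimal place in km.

Circle about each station: (x + 117.9)² + (y − 79.4)² = 265.58²; (x + 71.0)² + (y + 51.9)² = 187.19²; (x + 68.4)² + (y − 112.4)² = 243.30².
Subtracting the A equation from the B and C equations removes the quadratic terms:
93.8 x − 262.6 y = 23022.48
99.0 x + 66.0 y = 8445.40
Solving the 2×2 system: x ≈ 116.1, y ≈ -46.2 km.

x ≈ 116.1 km, y ≈ -46.2 km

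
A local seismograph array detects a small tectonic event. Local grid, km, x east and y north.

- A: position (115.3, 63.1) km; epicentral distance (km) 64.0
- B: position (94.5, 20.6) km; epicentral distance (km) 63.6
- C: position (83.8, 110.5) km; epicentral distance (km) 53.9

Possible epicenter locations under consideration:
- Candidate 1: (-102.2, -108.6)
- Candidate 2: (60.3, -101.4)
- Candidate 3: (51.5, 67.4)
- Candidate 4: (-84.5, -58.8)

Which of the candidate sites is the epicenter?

For each candidate, compare |candidate − station| to the reported distance:
Candidate 1: residuals A 213.1, B 171.7, C 233.5 → max 233.5 km
Candidate 2: residuals A 109.5, B 63.1, C 159.3 → max 159.3 km
Candidate 3: residuals A 0.1, B 0.0, C 0.0 → max 0.1 km
Candidate 4: residuals A 170.1, B 132.2, C 184.8 → max 184.8 km
Only Candidate 3 has all residuals ≈ 0.

Candidate 3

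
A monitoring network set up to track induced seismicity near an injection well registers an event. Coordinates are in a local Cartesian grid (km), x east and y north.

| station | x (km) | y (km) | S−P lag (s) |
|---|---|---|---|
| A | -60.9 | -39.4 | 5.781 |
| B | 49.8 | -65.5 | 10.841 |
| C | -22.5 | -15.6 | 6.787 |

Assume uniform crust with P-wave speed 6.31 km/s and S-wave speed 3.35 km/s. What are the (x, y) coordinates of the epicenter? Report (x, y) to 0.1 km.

Distance from S−P lag: d = Δt · v_P v_S / (v_P − v_S) = Δt · (6.31·3.35)/(6.31−3.35) ≈ 7.1414·Δt.
So d_A = 41.28, d_B = 77.42, d_C = 48.47 km.
Circle about each station: (x + 60.9)² + (y + 39.4)² = 41.28²; (x − 49.8)² + (y + 65.5)² = 77.42²; (x + 22.5)² + (y + 15.6)² = 48.47².
Subtracting the A equation from the B and C equations removes the quadratic terms:
221.4 x − 52.2 y = -2780.70
76.8 x + 47.6 y = -5156.86
Solving the 2×2 system: x ≈ -27.6, y ≈ -63.8 km.

-27.6 km east, -63.8 km north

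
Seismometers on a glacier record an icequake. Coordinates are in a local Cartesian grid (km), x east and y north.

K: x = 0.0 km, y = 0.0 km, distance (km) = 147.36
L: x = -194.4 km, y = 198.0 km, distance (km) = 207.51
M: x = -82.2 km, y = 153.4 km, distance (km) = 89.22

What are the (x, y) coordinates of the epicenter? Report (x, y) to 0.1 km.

x ≈ 6.8 km, y ≈ 147.2 km

Circle about each station: x² + y² = 147.36²; (x + 194.4)² + (y − 198.0)² = 207.51²; (x + 82.2)² + (y − 153.4)² = 89.22².
Subtracting pairs of circle equations eliminates x²+y² and gives linear equations (the radical axes):
-388.8 x + 396.0 y = 55649.93
-164.4 x + 306.8 y = 44043.16
Solving the 2×2 system: x ≈ 6.8, y ≈ 147.2 km.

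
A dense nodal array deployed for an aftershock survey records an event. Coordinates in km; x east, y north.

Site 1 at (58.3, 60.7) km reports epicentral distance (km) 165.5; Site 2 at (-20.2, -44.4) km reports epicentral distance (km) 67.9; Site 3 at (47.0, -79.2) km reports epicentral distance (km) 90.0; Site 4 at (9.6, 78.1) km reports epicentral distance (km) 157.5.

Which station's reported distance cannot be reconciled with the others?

Solve using three stations at a time. Using Site 1, Site 3, Site 4 (subtract circle equations pairwise → linear system) gives (x, y) ≈ (-42.6, -70.5).
Distances from that point to each station vs reported:
  Site 1: calculated 165.5 vs reported 165.5 → residual 0.0 km
  Site 2: calculated 34.4 vs reported 67.9 → residual 33.5 km
  Site 3: calculated 90.0 vs reported 90.0 → residual 0.0 km
  Site 4: calculated 157.5 vs reported 157.5 → residual 0.0 km
Site 1, Site 3, Site 4 are mutually consistent (residuals ≈ 0); Site 2 is off by 33.5 km.

Site 2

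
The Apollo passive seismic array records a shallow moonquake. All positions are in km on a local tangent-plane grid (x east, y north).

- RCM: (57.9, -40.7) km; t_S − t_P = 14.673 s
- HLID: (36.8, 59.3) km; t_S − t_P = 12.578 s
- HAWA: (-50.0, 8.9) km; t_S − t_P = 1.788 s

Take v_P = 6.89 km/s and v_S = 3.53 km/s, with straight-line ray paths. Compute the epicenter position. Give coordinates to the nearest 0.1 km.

-37.3 km east, 6.4 km north

Distance from S−P lag: d = Δt · v_P v_S / (v_P − v_S) = Δt · (6.89·3.53)/(6.89−3.53) ≈ 7.2386·Δt.
So d_RCM = 106.21, d_HLID = 91.05, d_HAWA = 12.94 km.
Circle about each station: (x − 57.9)² + (y + 40.7)² = 106.21²; (x − 36.8)² + (y − 59.3)² = 91.05²; (x + 50.0)² + (y − 8.9)² = 12.94².
Subtracting the RCM equation from the HLID and HAWA equations removes the quadratic terms:
-42.2 x + 200.0 y = 2852.29
-215.8 x + 99.2 y = 8683.43
Solving the 2×2 system: x ≈ -37.3, y ≈ 6.4 km.
Check against RCM (with the unrounded x, y): √((x − 57.9)²+(y + 40.7)²) = 106.21 ≈ 106.21 km. ✓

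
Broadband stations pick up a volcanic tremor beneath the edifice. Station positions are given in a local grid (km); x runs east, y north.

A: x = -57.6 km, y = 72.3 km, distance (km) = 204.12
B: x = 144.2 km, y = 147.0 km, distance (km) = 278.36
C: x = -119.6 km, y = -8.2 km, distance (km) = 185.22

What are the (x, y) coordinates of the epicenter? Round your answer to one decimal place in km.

(35.6, -109.3)

Circle about each station: (x + 57.6)² + (y − 72.3)² = 204.12²; (x − 144.2)² + (y − 147.0)² = 278.36²; (x + 119.6)² + (y + 8.2)² = 185.22².
Subtracting the A equation from the B and C equations removes the quadratic terms:
403.6 x + 149.4 y = -1961.73
-124.0 x − 161.0 y = 13184.88
Solving the 2×2 system: x ≈ 35.6, y ≈ -109.3 km.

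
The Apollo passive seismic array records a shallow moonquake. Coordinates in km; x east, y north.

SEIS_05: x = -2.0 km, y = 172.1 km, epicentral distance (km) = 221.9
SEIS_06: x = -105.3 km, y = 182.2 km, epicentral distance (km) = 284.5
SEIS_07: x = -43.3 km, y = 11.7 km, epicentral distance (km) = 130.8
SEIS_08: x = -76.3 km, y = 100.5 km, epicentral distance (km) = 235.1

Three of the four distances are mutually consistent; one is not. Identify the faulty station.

SEIS_08

Solve using three stations at a time. Using SEIS_05, SEIS_06, SEIS_07 (subtract circle equations pairwise → linear system) gives (x, y) ≈ (79.1, -34.5).
Distances from that point to each station vs reported:
  SEIS_05: calculated 221.9 vs reported 221.9 → residual 0.0 km
  SEIS_06: calculated 284.5 vs reported 284.5 → residual 0.0 km
  SEIS_07: calculated 130.8 vs reported 130.8 → residual 0.0 km
  SEIS_08: calculated 205.8 vs reported 235.1 → residual 29.3 km
SEIS_05, SEIS_06, SEIS_07 are mutually consistent (residuals ≈ 0); SEIS_08 is off by 29.3 km.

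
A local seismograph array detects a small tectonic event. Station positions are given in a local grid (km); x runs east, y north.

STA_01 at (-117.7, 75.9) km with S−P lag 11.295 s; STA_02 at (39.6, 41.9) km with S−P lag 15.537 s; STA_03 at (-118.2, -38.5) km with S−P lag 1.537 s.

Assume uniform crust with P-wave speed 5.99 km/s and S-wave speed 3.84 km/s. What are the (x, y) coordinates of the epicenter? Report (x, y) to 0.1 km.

x ≈ -102.7 km, y ≈ -44.0 km

Distance from S−P lag: d = Δt · v_P v_S / (v_P − v_S) = Δt · (5.99·3.84)/(5.99−3.84) ≈ 10.6984·Δt.
So d_STA_01 = 120.84, d_STA_02 = 166.22, d_STA_03 = 16.44 km.
Circle about each station: (x + 117.7)² + (y − 75.9)² = 120.84²; (x − 39.6)² + (y − 41.9)² = 166.22²; (x + 118.2)² + (y + 38.5)² = 16.44².
Subtracting the STA_01 equation from the STA_02 and STA_03 equations removes the quadratic terms:
314.6 x − 68.0 y = -29317.11
-1.0 x − 228.8 y = 10171.42
Solving the 2×2 system: x ≈ -102.7, y ≈ -44.0 km.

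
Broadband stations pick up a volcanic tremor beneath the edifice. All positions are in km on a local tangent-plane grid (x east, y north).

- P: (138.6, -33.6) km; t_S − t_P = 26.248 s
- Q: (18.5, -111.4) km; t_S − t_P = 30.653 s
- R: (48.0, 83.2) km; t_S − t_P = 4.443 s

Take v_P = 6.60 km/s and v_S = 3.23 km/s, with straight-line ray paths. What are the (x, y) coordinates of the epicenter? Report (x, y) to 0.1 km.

Distance from S−P lag: d = Δt · v_P v_S / (v_P − v_S) = Δt · (6.60·3.23)/(6.60−3.23) ≈ 6.3258·Δt.
So d_P = 166.04, d_Q = 193.91, d_R = 28.11 km.
Circle about each station: (x − 138.6)² + (y + 33.6)² = 166.04²; (x − 18.5)² + (y + 111.4)² = 193.91²; (x − 48.0)² + (y − 83.2)² = 28.11².
Subtracting the P equation from the Q and R equations removes the quadratic terms:
-240.2 x − 155.6 y = -17618.52
-181.2 x + 233.6 y = 15666.43
Solving the 2×2 system: x ≈ 19.9, y ≈ 82.5 km.

19.9 km east, 82.5 km north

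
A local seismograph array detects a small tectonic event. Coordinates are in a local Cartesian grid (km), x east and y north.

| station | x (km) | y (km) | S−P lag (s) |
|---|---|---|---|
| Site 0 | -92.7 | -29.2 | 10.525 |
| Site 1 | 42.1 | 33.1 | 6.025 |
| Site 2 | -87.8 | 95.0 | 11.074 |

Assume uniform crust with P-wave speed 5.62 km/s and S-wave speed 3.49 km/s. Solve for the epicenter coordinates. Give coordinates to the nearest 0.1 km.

Distance from S−P lag: d = Δt · v_P v_S / (v_P − v_S) = Δt · (5.62·3.49)/(5.62−3.49) ≈ 9.2084·Δt.
So d_Site 0 = 96.92, d_Site 1 = 55.48, d_Site 2 = 101.97 km.
Circle about each station: (x + 92.7)² + (y + 29.2)² = 96.92²; (x − 42.1)² + (y − 33.1)² = 55.48²; (x + 87.8)² + (y − 95.0)² = 101.97².
Subtracting the Site 0 equation from the Site 1 and Site 2 equations removes the quadratic terms:
269.6 x + 124.6 y = -262.45
9.8 x + 248.4 y = 6283.52
Solving the 2×2 system: x ≈ -12.9, y ≈ 25.8 km.
Check against Site 0 (with the unrounded x, y): √((x + 92.7)²+(y + 29.2)²) = 96.92 ≈ 96.92 km. ✓

-12.9 km east, 25.8 km north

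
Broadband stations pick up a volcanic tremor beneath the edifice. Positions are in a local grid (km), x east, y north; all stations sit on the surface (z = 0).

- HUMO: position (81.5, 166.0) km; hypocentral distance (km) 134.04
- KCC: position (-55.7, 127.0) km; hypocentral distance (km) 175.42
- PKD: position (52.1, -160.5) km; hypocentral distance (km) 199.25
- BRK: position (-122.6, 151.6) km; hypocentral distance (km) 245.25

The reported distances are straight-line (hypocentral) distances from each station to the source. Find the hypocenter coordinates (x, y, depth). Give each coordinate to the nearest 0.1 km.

(91.6, 33.8, 19.7)

Each station gives a sphere (x−x_i)² + (y−y_i)² + z² = d_i² (stations at z=0).
Subtracting the HUMO sphere from KCC and PKD: z² cancels, leaving linear equations in x and y:
-274.4 x − 78.0 y = -27772.21
-58.8 x − 653.0 y = -27457.43
Solving: x ≈ 91.603, y ≈ 33.800 km (keep extra digits for the depth step; rounded: 91.6, 33.8).
Then from the HUMO sphere: z² = 134.04² − (x − 81.5)² − (y − 166.0)² with x = 91.603, y = 33.800, so z ≈ 19.693 ≈ 19.7 km.
Check against BRK (with the unrounded solution): distance 245.25 ≈ 245.25 km. ✓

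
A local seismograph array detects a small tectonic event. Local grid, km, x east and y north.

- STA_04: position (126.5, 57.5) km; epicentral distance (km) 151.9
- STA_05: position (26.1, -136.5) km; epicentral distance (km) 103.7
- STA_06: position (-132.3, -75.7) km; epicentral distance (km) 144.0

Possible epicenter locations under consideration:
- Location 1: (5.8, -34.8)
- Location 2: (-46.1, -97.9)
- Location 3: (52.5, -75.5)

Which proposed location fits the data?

Location 1

For each candidate, compare |candidate − station| to the reported distance:
Location 1: residuals STA_04 0.0, STA_05 0.0, STA_06 0.0 → max 0.0 km
Location 2: residuals STA_04 80.3, STA_05 21.8, STA_06 55.0 → max 80.3 km
Location 3: residuals STA_04 0.3, STA_05 37.2, STA_06 40.8 → max 40.8 km
Only Location 1 has all residuals ≈ 0.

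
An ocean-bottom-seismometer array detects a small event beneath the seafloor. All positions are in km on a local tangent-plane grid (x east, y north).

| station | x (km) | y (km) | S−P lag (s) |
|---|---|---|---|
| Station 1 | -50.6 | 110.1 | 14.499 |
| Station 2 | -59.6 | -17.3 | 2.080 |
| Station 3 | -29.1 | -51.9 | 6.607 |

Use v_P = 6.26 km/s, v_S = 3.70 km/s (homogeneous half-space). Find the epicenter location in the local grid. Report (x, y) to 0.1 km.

Distance from S−P lag: d = Δt · v_P v_S / (v_P − v_S) = Δt · (6.26·3.70)/(6.26−3.70) ≈ 9.0477·Δt.
So d_Station 1 = 131.18, d_Station 2 = 18.82, d_Station 3 = 59.78 km.
Circle about each station: (x + 50.6)² + (y − 110.1)² = 131.18²; (x + 59.6)² + (y + 17.3)² = 18.82²; (x + 29.1)² + (y + 51.9)² = 59.78².
Subtracting pairs of circle equations eliminates x²+y² and gives linear equations (the radical axes):
-18.0 x − 254.8 y = 6023.08
43.0 x − 324.0 y = 2492.59
Solving the 2×2 system: x ≈ -78.4, y ≈ -18.1 km.
Check against Station 1 (with the unrounded x, y): √((x + 50.6)²+(y − 110.1)²) = 131.18 ≈ 131.18 km. ✓

x ≈ -78.4 km, y ≈ -18.1 km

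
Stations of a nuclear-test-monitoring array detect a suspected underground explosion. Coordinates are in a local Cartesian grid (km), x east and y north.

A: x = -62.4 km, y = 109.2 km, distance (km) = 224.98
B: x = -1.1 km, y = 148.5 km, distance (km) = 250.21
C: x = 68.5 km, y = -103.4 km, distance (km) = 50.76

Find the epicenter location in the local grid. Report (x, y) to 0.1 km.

Circle about each station: (x + 62.4)² + (y − 109.2)² = 224.98²; (x + 1.1)² + (y − 148.5)² = 250.21²; (x − 68.5)² + (y + 103.4)² = 50.76².
Subtracting pairs of circle equations eliminates x²+y² and gives linear equations (the radical axes):
122.6 x + 78.6 y = -5753.98
261.8 x − 425.2 y = 47604.83
Solving the 2×2 system: x ≈ 17.8, y ≈ -101.0 km.
Check against A (with the unrounded x, y): √((x + 62.4)²+(y − 109.2)²) = 224.98 ≈ 224.98 km. ✓

17.8 km east, -101.0 km north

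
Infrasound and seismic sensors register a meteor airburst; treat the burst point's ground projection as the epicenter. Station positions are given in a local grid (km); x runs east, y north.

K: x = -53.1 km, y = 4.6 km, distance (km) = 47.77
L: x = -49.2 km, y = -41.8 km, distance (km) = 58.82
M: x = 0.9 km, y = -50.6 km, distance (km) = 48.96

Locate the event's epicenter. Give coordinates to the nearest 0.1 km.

-5.8 km east, -2.1 km north

Circle about each station: (x + 53.1)² + (y − 4.6)² = 47.77²; (x + 49.2)² + (y + 41.8)² = 58.82²; (x − 0.9)² + (y + 50.6)² = 48.96².
Subtracting pairs of circle equations eliminates x²+y² and gives linear equations (the radical axes):
7.8 x − 92.8 y = 149.29
108.0 x − 110.4 y = -394.71
Solving the 2×2 system: x ≈ -5.8, y ≈ -2.1 km.
Check against K (with the unrounded x, y): √((x + 53.1)²+(y − 4.6)²) = 47.77 ≈ 47.77 km. ✓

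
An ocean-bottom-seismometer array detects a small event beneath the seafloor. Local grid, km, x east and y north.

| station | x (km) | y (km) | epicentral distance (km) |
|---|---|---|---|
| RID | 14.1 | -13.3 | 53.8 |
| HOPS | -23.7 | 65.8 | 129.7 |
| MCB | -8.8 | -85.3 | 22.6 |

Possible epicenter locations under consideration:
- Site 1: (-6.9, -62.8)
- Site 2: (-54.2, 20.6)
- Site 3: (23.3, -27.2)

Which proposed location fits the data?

For each candidate, compare |candidate − station| to the reported distance:
Site 1: residuals RID 0.0, HOPS 0.0, MCB 0.0 → max 0.0 km
Site 2: residuals RID 22.5, HOPS 75.2, MCB 92.6 → max 92.6 km
Site 3: residuals RID 37.1, HOPS 25.5, MCB 43.8 → max 43.8 km
Only Site 1 has all residuals ≈ 0.

Site 1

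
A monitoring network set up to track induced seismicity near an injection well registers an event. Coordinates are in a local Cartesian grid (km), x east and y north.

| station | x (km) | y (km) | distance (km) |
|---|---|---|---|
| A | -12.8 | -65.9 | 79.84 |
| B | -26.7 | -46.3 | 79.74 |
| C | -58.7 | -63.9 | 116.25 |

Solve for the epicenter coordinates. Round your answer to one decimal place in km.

44.4 km east, -10.2 km north

Circle about each station: (x + 12.8)² + (y + 65.9)² = 79.84²; (x + 26.7)² + (y + 46.3)² = 79.74²; (x + 58.7)² + (y + 63.9)² = 116.25².
Subtracting the A equation from the B and C equations removes the quadratic terms:
-27.8 x + 39.2 y = -1634.11
-91.8 x + 4.0 y = -4117.39
Solving the 2×2 system: x ≈ 44.4, y ≈ -10.2 km.
Check against A (with the unrounded x, y): √((x + 12.8)²+(y + 65.9)²) = 79.85 ≈ 79.84 km. ✓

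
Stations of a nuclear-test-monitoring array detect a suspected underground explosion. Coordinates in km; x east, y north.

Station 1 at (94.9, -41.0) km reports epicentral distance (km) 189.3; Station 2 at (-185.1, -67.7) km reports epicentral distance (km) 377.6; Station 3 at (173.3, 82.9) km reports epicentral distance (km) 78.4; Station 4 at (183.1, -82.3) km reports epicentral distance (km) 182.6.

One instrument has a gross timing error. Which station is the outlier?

Station 4

Solve using three stations at a time. Using Station 1, Station 2, Station 3 (subtract circle equations pairwise → linear system) gives (x, y) ≈ (126.5, 145.6).
Distances from that point to each station vs reported:
  Station 1: calculated 189.2 vs reported 189.3 → residual 0.1 km
  Station 2: calculated 377.6 vs reported 377.6 → residual 0.0 km
  Station 3: calculated 78.3 vs reported 78.4 → residual 0.1 km
  Station 4: calculated 234.8 vs reported 182.6 → residual 52.2 km
Station 1, Station 2, Station 3 are mutually consistent (residuals ≈ 0); Station 4 is off by 52.2 km.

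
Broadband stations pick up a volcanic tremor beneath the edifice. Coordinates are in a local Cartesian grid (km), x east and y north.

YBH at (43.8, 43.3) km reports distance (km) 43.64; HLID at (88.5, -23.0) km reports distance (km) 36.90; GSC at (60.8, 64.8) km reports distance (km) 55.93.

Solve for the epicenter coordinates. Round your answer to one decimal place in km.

x ≈ 72.0 km, y ≈ 10.0 km

Circle about each station: (x − 43.8)² + (y − 43.3)² = 43.64²; (x − 88.5)² + (y + 23.0)² = 36.90²; (x − 60.8)² + (y − 64.8)² = 55.93².
Subtracting the YBH equation from the HLID and GSC equations removes the quadratic terms:
89.4 x − 132.6 y = 5110.76
34.0 x + 43.0 y = 2878.63
Solving the 2×2 system: x ≈ 72.0, y ≈ 10.0 km.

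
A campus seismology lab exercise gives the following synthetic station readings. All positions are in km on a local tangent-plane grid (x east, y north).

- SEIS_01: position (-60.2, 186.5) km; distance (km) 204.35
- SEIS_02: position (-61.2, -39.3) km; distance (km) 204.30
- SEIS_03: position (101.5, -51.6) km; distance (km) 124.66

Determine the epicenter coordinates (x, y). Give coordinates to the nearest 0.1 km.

109.6 km east, 72.8 km north

Circle about each station: (x + 60.2)² + (y − 186.5)² = 204.35²; (x + 61.2)² + (y + 39.3)² = 204.30²; (x − 101.5)² + (y + 51.6)² = 124.66².
Subtracting the SEIS_01 equation from the SEIS_02 and SEIS_03 equations removes the quadratic terms:
-2.0 x − 451.6 y = -33095.93
323.4 x − 476.2 y = 777.33
Solving the 2×2 system: x ≈ 109.6, y ≈ 72.8 km.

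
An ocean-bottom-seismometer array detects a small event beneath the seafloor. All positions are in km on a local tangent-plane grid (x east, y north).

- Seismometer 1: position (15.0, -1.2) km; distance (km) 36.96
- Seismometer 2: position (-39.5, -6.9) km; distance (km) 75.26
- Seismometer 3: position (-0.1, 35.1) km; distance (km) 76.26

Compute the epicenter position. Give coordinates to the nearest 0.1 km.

30.4 km east, -34.8 km north

Circle about each station: (x − 15.0)² + (y + 1.2)² = 36.96²; (x + 39.5)² + (y + 6.9)² = 75.26²; (x + 0.1)² + (y − 35.1)² = 76.26².
Subtracting the Seismometer 1 equation from the Seismometer 2 and Seismometer 3 equations removes the quadratic terms:
-109.0 x − 11.4 y = -2916.61
-30.2 x + 72.6 y = -3443.97
Solving the 2×2 system: x ≈ 30.4, y ≈ -34.8 km.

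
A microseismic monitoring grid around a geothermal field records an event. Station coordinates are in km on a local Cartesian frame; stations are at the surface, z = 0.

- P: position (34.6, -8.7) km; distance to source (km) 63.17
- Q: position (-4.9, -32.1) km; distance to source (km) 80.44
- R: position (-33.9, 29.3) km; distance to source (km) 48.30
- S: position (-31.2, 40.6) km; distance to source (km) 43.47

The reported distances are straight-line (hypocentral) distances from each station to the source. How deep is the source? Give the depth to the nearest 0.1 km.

depth ≈ 19.3 km

Each station gives a sphere (x−x_i)² + (y−y_i)² + z² = d_i² (stations at z=0).
Subtracting the P sphere from Q and R: z² cancels, leaving linear equations in x and y:
-79.0 x − 46.8 y = -2698.57
-137.0 x + 76.0 y = 2392.41
Solving: x ≈ 7.501, y ≈ 45.000 km (keep extra digits for the depth step; rounded: 7.5, 45.0).
Then from the P sphere: z² = 63.17² − (x − 34.6)² − (y + 8.7)² with x = 7.501, y = 45.000, so z ≈ 19.298 ≈ 19.3 km.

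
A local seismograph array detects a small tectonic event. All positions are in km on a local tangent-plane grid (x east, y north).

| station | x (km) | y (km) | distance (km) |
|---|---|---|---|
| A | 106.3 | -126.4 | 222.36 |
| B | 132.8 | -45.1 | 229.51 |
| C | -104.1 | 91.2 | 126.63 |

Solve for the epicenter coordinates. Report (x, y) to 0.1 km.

Circle about each station: (x − 106.3)² + (y + 126.4)² = 222.36²; (x − 132.8)² + (y + 45.1)² = 229.51²; (x + 104.1)² + (y − 91.2)² = 126.63².
Subtracting the A equation from the B and C equations removes the quadratic terms:
53.0 x + 162.6 y = -10837.67
-420.8 x + 435.2 y = 25286.41
Solving the 2×2 system: x ≈ -96.5, y ≈ -35.2 km.

x ≈ -96.5 km, y ≈ -35.2 km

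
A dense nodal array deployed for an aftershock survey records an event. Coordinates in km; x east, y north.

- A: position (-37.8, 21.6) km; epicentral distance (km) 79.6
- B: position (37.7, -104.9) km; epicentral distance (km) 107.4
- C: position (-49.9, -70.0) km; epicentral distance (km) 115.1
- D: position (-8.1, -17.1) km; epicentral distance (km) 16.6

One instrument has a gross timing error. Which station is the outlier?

Solve using three stations at a time. Using A, B, C (subtract circle equations pairwise → linear system) gives (x, y) ≈ (39.5, 2.5).
Distances from that point to each station vs reported:
  A: calculated 79.6 vs reported 79.6 → residual 0.0 km
  B: calculated 107.4 vs reported 107.4 → residual 0.0 km
  C: calculated 115.1 vs reported 115.1 → residual 0.0 km
  D: calculated 51.5 vs reported 16.6 → residual 34.9 km
A, B, C are mutually consistent (residuals ≈ 0); D is off by 34.9 km.

D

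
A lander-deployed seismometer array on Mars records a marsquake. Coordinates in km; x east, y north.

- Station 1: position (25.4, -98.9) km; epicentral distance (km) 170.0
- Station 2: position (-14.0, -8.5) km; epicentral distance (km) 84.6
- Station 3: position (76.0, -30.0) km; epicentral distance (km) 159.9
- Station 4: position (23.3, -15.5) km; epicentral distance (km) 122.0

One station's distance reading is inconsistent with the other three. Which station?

Solve using three stations at a time. Using Station 1, Station 2, Station 4 (subtract circle equations pairwise → linear system) gives (x, y) ≈ (-92.2, 23.9).
Distances from that point to each station vs reported:
  Station 1: calculated 170.0 vs reported 170.0 → residual 0.0 km
  Station 2: calculated 84.6 vs reported 84.6 → residual 0.0 km
  Station 3: calculated 176.6 vs reported 159.9 → residual 16.7 km
  Station 4: calculated 122.0 vs reported 122.0 → residual 0.0 km
Station 1, Station 2, Station 4 are mutually consistent (residuals ≈ 0); Station 3 is off by 16.7 km.

Station 3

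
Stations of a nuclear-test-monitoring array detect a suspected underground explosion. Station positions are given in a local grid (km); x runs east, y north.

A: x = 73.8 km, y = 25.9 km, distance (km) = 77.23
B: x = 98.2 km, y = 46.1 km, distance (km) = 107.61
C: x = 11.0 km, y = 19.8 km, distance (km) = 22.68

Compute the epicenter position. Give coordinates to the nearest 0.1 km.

(1.3, -0.7)

Circle about each station: (x − 73.8)² + (y − 25.9)² = 77.23²; (x − 98.2)² + (y − 46.1)² = 107.61²; (x − 11.0)² + (y − 19.8)² = 22.68².
Subtracting pairs of circle equations eliminates x²+y² and gives linear equations (the radical axes):
48.8 x + 40.4 y = 35.76
-125.6 x − 12.2 y = -154.12
Solving the 2×2 system: x ≈ 1.3, y ≈ -0.7 km.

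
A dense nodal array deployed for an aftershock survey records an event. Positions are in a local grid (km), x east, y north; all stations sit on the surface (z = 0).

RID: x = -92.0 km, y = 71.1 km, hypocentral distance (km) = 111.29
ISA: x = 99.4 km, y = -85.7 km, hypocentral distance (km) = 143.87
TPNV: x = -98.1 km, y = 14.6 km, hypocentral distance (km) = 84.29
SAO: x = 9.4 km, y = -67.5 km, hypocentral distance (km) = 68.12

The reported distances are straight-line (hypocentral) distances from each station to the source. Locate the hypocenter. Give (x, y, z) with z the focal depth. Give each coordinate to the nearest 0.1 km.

x ≈ -21.7 km, y ≈ -11.8 km, depth ≈ 23.9 km

Each station gives a sphere (x−x_i)² + (y−y_i)² + z² = d_i² (stations at z=0).
Subtracting the RID sphere from ISA and TPNV: z² cancels, leaving linear equations in x and y:
382.8 x − 313.6 y = -4607.47
-12.2 x − 113.0 y = 1598.22
Solving: x ≈ -21.703, y ≈ -11.800 km (keep extra digits for the depth step; rounded: -21.7, -11.8).
Then from the RID sphere: z² = 111.29² − (x + 92.0)² − (y − 71.1)² with x = -21.703, y = -11.800, so z ≈ 23.904 ≈ 23.9 km.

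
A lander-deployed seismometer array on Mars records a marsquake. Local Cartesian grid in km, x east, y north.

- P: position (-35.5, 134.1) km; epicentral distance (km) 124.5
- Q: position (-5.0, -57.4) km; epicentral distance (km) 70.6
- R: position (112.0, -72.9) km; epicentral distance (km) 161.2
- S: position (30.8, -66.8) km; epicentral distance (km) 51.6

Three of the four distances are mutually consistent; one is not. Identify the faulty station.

Solve using three stations at a time. Using P, Q, R (subtract circle equations pairwise → linear system) gives (x, y) ≈ (-26.3, 9.9).
Distances from that point to each station vs reported:
  P: calculated 124.5 vs reported 124.5 → residual 0.0 km
  Q: calculated 70.6 vs reported 70.6 → residual 0.0 km
  R: calculated 161.2 vs reported 161.2 → residual 0.0 km
  S: calculated 95.6 vs reported 51.6 → residual 44.0 km
P, Q, R are mutually consistent (residuals ≈ 0); S is off by 44.0 km.

S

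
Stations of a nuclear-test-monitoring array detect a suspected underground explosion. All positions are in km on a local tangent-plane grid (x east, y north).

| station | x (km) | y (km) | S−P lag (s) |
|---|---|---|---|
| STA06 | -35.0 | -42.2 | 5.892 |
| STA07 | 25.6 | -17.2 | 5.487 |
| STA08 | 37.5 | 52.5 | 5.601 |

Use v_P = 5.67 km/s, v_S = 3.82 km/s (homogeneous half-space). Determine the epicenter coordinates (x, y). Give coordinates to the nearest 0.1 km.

x ≈ -22.3 km, y ≈ 25.6 km

Distance from S−P lag: d = Δt · v_P v_S / (v_P − v_S) = Δt · (5.67·3.82)/(5.67−3.82) ≈ 11.7078·Δt.
So d_STA06 = 68.98, d_STA07 = 64.24, d_STA08 = 65.58 km.
Circle about each station: (x + 35.0)² + (y + 42.2)² = 68.98²; (x − 25.6)² + (y + 17.2)² = 64.24²; (x − 37.5)² + (y − 52.5)² = 65.58².
Subtracting pairs of circle equations eliminates x²+y² and gives linear equations (the radical axes):
121.2 x + 50.0 y = -1423.18
145.0 x + 189.4 y = 1614.16
Solving the 2×2 system: x ≈ -22.3, y ≈ 25.6 km.
Check against STA06 (with the unrounded x, y): √((x + 35.0)²+(y + 42.2)²) = 68.98 ≈ 68.98 km. ✓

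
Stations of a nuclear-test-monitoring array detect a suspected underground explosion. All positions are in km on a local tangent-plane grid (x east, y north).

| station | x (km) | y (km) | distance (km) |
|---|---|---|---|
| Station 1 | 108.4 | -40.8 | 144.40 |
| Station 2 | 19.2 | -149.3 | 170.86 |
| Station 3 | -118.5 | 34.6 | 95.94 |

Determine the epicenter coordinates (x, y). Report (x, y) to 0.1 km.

x ≈ -24.4 km, y ≈ 15.9 km

Circle about each station: (x − 108.4)² + (y + 40.8)² = 144.40²; (x − 19.2)² + (y + 149.3)² = 170.86²; (x + 118.5)² + (y − 34.6)² = 95.94².
Subtracting pairs of circle equations eliminates x²+y² and gives linear equations (the radical axes):
-178.4 x − 217.0 y = 902.15
-453.8 x + 150.8 y = 13471.09
Solving the 2×2 system: x ≈ -24.4, y ≈ 15.9 km.
Check against Station 1 (with the unrounded x, y): √((x − 108.4)²+(y + 40.8)²) = 144.40 ≈ 144.40 km. ✓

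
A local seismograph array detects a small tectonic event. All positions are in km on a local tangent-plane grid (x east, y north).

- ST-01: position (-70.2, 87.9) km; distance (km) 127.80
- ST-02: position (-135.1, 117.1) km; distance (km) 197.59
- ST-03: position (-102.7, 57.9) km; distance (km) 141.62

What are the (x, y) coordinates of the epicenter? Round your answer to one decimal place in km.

Circle about each station: (x + 70.2)² + (y − 87.9)² = 127.80²; (x + 135.1)² + (y − 117.1)² = 197.59²; (x + 102.7)² + (y − 57.9)² = 141.62².
Subtracting the ST-01 equation from the ST-02 and ST-03 equations removes the quadratic terms:
-129.8 x + 58.4 y = -3399.00
-65.0 x − 60.0 y = -2478.13
Solving the 2×2 system: x ≈ 30.1, y ≈ 8.7 km.

30.1 km east, 8.7 km north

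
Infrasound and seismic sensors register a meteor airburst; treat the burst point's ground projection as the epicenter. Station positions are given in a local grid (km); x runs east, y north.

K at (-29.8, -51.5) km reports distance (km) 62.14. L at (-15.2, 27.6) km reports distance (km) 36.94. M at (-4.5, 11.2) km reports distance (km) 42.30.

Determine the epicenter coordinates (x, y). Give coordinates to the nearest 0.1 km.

x ≈ -46.7 km, y ≈ 8.3 km

Circle about each station: (x + 29.8)² + (y + 51.5)² = 62.14²; (x + 15.2)² + (y − 27.6)² = 36.94²; (x + 4.5)² + (y − 11.2)² = 42.30².
Subtracting the K equation from the L and M equations removes the quadratic terms:
29.2 x + 158.2 y = -50.67
50.6 x + 125.4 y = -1322.51
Solving the 2×2 system: x ≈ -46.7, y ≈ 8.3 km.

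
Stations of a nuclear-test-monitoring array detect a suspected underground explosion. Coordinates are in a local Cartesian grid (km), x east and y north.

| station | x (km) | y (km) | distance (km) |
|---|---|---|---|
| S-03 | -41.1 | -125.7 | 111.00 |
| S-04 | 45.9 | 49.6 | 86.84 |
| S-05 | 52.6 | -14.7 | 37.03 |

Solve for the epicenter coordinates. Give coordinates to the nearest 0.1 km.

Circle about each station: (x + 41.1)² + (y + 125.7)² = 111.00²; (x − 45.9)² + (y − 49.6)² = 86.84²; (x − 52.6)² + (y + 14.7)² = 37.03².
Subtracting the S-03 equation from the S-04 and S-05 equations removes the quadratic terms:
174.0 x + 350.6 y = -8142.92
187.4 x + 222.0 y = -3557.07
Solving the 2×2 system: x ≈ 20.7, y ≈ -33.5 km.
Check against S-03 (with the unrounded x, y): √((x + 41.1)²+(y + 125.7)²) = 111.00 ≈ 111.00 km. ✓

20.7 km east, -33.5 km north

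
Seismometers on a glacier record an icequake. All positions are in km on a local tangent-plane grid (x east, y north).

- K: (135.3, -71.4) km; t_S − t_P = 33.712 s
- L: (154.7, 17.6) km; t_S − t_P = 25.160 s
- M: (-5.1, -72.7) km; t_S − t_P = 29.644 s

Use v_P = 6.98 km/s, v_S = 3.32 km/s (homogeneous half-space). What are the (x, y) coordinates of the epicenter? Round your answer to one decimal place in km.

Distance from S−P lag: d = Δt · v_P v_S / (v_P − v_S) = Δt · (6.98·3.32)/(6.98−3.32) ≈ 6.3316·Δt.
So d_K = 213.45, d_L = 159.30, d_M = 187.69 km.
Circle about each station: (x − 135.3)² + (y + 71.4)² = 213.45²; (x − 154.7)² + (y − 17.6)² = 159.30²; (x + 5.1)² + (y + 72.7)² = 187.69².
Subtracting the K equation from the L and M equations removes the quadratic terms:
38.8 x + 178.0 y = 21022.21
-280.8 x − 2.6 y = -7759.38
Solving the 2×2 system: x ≈ 26.6, y ≈ 112.3 km.

(26.6, 112.3)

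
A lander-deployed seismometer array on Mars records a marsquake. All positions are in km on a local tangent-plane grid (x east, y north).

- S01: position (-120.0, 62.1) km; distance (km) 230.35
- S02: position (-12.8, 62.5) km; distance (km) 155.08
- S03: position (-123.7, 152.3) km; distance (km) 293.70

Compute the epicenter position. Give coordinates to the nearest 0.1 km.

x ≈ 69.4 km, y ≈ -69.0 km

Circle about each station: (x + 120.0)² + (y − 62.1)² = 230.35²; (x + 12.8)² + (y − 62.5)² = 155.08²; (x + 123.7)² + (y − 152.3)² = 293.70².
Subtracting the S01 equation from the S02 and S03 equations removes the quadratic terms:
214.4 x + 0.8 y = 14825.00
-7.4 x + 180.4 y = -12958.00
Solving the 2×2 system: x ≈ 69.4, y ≈ -69.0 km.
Check against S01 (with the unrounded x, y): √((x + 120.0)²+(y − 62.1)²) = 230.34 ≈ 230.35 km. ✓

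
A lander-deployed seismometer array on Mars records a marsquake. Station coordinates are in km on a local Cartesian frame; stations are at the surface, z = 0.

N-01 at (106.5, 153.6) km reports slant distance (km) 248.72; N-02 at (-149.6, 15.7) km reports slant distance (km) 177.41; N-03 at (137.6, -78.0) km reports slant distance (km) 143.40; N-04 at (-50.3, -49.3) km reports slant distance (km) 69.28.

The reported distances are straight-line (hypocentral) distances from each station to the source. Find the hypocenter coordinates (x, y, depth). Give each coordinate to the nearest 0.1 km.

Each station gives a sphere (x−x_i)² + (y−y_i)² + z² = d_i² (stations at z=0).
Subtracting the N-01 sphere from N-02 and N-03: z² cancels, leaving linear equations in x and y:
-512.2 x − 275.8 y = 18078.77
62.2 x − 463.2 y = 31380.63
Solving: x ≈ 1.103, y ≈ -67.599 km (keep extra digits for the depth step; rounded: 1.1, -67.6).
Then from the N-01 sphere: z² = 248.72² − (x − 106.5)² − (y − 153.6)² with x = 1.103, y = -67.599, so z ≈ 42.710 ≈ 42.7 km.

x ≈ 1.1 km, y ≈ -67.6 km, depth ≈ 42.7 km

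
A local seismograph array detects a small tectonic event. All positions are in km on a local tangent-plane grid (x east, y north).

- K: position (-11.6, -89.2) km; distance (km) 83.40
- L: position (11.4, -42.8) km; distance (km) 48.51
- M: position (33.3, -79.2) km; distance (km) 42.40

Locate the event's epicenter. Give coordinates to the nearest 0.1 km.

Circle about each station: (x + 11.6)² + (y + 89.2)² = 83.40²; (x − 11.4)² + (y + 42.8)² = 48.51²; (x − 33.3)² + (y + 79.2)² = 42.40².
Subtracting the K equation from the L and M equations removes the quadratic terms:
46.0 x + 92.8 y = -1527.06
89.8 x + 20.0 y = 4448.13
Solving the 2×2 system: x ≈ 59.8, y ≈ -46.1 km.

x ≈ 59.8 km, y ≈ -46.1 km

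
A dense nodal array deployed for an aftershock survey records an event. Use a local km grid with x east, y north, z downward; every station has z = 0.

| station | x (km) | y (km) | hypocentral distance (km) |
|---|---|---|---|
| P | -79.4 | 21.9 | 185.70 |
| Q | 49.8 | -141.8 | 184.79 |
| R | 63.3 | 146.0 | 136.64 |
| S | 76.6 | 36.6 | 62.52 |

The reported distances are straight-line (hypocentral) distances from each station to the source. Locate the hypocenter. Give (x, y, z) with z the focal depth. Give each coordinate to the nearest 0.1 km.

x ≈ 96.8 km, y ≈ 27.1 km, depth ≈ 58.4 km

Each station gives a sphere (x−x_i)² + (y−y_i)² + z² = d_i² (stations at z=0).
Subtracting the P sphere from Q and R: z² cancels, leaving linear equations in x and y:
258.4 x − 327.4 y = 16140.46
285.4 x + 248.2 y = 34352.92
Solving: x ≈ 96.800, y ≈ 27.100 km (keep extra digits for the depth step; rounded: 96.8, 27.1).
Then from the P sphere: z² = 185.70² − (x + 79.4)² − (y − 21.9)² with x = 96.800, y = 27.100, so z ≈ 58.404 ≈ 58.4 km.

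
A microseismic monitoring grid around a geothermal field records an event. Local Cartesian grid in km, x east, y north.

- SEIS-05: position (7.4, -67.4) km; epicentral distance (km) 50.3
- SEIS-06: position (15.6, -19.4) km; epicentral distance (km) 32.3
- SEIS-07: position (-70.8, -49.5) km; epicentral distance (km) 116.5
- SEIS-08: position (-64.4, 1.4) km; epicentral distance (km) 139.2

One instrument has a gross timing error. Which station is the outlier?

Solve using three stations at a time. Using SEIS-05, SEIS-06, SEIS-07 (subtract circle equations pairwise → linear system) gives (x, y) ≈ (44.6, -33.6).
Distances from that point to each station vs reported:
  SEIS-05: calculated 50.3 vs reported 50.3 → residual 0.0 km
  SEIS-06: calculated 32.3 vs reported 32.3 → residual 0.0 km
  SEIS-07: calculated 116.5 vs reported 116.5 → residual 0.0 km
  SEIS-08: calculated 114.5 vs reported 139.2 → residual 24.7 km
SEIS-05, SEIS-06, SEIS-07 are mutually consistent (residuals ≈ 0); SEIS-08 is off by 24.7 km.

SEIS-08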